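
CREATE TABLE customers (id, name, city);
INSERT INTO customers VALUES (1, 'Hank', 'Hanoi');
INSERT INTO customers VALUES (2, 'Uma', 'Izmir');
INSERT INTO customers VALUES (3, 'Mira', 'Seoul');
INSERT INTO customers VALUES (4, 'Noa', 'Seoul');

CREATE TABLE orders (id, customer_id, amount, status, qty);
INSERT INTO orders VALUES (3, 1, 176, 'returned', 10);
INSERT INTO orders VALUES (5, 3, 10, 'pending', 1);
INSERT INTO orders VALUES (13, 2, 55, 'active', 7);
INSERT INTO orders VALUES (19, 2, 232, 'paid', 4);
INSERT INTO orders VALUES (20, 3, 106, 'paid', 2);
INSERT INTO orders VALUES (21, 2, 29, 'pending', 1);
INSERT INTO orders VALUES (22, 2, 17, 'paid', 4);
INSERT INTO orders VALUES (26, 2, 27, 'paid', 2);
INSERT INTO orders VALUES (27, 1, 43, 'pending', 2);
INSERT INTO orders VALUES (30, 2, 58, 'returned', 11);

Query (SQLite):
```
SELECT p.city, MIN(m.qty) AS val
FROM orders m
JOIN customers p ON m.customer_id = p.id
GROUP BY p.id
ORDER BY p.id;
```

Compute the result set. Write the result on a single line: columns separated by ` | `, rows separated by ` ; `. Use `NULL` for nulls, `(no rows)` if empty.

Hanoi | 2 ; Izmir | 1 ; Seoul | 1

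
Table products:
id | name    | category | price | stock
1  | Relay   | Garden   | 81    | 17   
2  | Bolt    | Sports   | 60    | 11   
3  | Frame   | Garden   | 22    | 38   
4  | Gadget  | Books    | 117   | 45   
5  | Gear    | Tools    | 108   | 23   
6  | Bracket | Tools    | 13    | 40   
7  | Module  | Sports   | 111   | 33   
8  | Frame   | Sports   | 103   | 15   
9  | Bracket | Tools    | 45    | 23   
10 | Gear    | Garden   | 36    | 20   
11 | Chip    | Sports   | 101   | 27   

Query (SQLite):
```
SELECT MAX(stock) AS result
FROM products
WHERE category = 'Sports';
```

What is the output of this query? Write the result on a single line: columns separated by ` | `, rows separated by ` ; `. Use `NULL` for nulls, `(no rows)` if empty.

33

Rows where category='Sports' → stock values: [11, 33, 15, 27].
MAX of non-NULL values = 33.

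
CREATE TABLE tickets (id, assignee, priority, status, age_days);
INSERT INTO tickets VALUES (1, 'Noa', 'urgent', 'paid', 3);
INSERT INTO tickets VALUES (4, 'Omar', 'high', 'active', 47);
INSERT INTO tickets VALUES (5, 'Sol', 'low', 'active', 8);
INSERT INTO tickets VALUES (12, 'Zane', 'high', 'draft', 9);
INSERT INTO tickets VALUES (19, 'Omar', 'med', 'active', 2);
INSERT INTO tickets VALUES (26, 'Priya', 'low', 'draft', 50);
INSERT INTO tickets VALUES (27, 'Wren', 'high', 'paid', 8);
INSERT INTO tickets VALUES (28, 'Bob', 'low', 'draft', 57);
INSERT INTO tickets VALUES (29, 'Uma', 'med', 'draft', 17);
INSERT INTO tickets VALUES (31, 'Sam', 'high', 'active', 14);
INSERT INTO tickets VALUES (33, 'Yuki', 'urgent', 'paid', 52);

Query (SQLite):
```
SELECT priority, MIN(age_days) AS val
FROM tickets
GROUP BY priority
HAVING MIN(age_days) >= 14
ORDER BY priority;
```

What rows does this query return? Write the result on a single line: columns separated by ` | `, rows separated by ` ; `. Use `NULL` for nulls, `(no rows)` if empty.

(no rows)

Partition tickets by priority; compute MIN(age_days) within each group.
HAVING: keep groups where MIN(age_days) >= 14.
  high: ids {4, 12, 27, 31} → MIN(age_days)=8
  low: ids {5, 26, 28} → MIN(age_days)=8
  med: ids {19, 29} → MIN(age_days)=2
  urgent: ids {1, 33} → MIN(age_days)=3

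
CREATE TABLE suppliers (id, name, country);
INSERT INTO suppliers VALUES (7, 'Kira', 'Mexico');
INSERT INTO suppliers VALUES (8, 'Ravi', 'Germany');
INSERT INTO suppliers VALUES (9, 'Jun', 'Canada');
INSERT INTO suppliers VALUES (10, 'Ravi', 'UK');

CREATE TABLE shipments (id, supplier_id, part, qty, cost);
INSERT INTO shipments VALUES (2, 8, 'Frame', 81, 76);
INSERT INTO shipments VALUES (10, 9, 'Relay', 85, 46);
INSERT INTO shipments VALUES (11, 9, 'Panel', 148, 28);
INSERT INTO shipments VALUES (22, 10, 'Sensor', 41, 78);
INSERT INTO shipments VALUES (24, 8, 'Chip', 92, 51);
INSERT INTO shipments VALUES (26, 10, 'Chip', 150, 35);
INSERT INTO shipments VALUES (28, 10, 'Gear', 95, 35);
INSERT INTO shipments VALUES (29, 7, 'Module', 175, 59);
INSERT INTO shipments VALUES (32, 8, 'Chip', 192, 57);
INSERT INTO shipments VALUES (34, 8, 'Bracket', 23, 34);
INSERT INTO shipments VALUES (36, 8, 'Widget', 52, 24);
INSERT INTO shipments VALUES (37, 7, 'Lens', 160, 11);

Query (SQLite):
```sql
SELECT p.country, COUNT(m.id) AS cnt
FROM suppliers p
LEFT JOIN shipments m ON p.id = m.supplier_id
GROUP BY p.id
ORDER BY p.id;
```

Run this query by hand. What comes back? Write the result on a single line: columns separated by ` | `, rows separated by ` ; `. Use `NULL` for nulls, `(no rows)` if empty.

Mexico | 2 ; Germany | 5 ; Canada | 2 ; UK | 3

LEFT JOIN keeps every suppliers row; unmatched ones get NULL for shipments columns.
Group by suppliers.id and compute COUNT(m.id). COUNT(col) of an all-NULL group is 0.
  7: ids {29, 37} → COUNT(m.id)=2
  8: ids {2, 24, 32, 34, 36} → COUNT(m.id)=5
  9: ids {10, 11} → COUNT(m.id)=2
  10: ids {22, 26, 28} → COUNT(m.id)=3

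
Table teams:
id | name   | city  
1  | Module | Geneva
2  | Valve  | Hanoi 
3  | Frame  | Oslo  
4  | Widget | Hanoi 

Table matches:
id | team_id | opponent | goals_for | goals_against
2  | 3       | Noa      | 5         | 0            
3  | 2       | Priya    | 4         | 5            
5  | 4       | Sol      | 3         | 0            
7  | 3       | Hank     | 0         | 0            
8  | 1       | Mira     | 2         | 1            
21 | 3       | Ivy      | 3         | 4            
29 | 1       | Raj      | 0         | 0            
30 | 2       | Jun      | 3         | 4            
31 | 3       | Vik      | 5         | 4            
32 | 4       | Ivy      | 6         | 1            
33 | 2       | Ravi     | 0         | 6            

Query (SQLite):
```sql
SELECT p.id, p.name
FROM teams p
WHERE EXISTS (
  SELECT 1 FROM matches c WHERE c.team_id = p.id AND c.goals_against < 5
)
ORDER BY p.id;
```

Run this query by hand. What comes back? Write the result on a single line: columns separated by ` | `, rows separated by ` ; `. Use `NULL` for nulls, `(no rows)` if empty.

1 | Module ; 2 | Valve ; 3 | Frame ; 4 | Widget

For each teams row, check whether any matches with matching team_id has goals_against < 5.
Keep rows where that is true.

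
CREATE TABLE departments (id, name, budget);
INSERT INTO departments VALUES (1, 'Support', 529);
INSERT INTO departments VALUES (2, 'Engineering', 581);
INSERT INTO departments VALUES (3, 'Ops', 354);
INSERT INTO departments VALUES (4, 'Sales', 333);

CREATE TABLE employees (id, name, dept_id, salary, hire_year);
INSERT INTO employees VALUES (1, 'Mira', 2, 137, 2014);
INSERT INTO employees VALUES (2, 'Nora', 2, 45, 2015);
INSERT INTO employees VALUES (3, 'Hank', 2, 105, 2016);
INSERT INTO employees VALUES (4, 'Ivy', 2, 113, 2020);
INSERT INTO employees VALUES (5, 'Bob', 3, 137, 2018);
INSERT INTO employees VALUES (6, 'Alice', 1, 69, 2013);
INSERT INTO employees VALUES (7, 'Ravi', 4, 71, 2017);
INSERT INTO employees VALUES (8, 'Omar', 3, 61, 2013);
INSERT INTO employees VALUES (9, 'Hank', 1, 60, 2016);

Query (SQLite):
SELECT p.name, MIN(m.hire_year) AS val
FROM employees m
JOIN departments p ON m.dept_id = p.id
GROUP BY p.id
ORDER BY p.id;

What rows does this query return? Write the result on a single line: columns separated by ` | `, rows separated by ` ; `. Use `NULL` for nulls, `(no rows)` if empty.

Support | 2013 ; Engineering | 2014 ; Ops | 2013 ; Sales | 2017

Join each employees row to its departments via dept_id.
Group joined rows by departments.id; compute MIN(m.hire_year) per group.
  1: ids {6, 9} → MIN(m.hire_year)=2013
  2: ids {1, 2, 3, 4} → MIN(m.hire_year)=2014
  3: ids {5, 8} → MIN(m.hire_year)=2013
  4: ids {7} → MIN(m.hire_year)=2017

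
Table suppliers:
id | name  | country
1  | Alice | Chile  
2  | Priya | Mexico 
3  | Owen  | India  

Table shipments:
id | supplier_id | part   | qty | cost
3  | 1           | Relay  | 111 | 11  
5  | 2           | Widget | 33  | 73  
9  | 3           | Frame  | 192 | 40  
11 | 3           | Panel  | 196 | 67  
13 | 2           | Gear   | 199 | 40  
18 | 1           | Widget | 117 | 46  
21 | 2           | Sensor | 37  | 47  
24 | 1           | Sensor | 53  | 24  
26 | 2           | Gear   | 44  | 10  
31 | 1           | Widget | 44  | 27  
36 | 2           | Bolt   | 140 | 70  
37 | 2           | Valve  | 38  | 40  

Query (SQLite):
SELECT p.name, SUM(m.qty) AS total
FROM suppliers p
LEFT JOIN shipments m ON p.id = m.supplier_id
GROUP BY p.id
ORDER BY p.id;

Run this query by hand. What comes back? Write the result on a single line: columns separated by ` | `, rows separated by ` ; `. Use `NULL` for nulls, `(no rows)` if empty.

Alice | 325 ; Priya | 491 ; Owen | 388

LEFT JOIN keeps every suppliers row; unmatched ones get NULL for shipments columns.
Group by suppliers.id and compute SUM(m.qty). SUM over an all-NULL group is NULL.
  1: ids {3, 18, 24, 31} → SUM(m.qty)=325
  2: ids {5, 13, 21, 26, 36, 37} → SUM(m.qty)=491
  3: ids {9, 11} → SUM(m.qty)=388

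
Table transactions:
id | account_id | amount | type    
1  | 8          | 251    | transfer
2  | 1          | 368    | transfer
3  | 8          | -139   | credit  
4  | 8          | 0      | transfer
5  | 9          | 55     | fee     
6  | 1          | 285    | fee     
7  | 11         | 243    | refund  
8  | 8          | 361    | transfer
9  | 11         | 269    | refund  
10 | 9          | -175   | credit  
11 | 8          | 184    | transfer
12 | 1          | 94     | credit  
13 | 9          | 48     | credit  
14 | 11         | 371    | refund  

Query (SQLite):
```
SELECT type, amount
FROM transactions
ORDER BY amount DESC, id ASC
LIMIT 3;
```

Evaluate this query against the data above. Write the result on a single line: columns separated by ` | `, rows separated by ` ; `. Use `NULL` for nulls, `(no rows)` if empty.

Sort by amount desc, tiebreak id asc: (371, id=14), (368, id=2), (361, id=8), (285, id=6), (269, id=9), (251, id=1) …. Take first 3.

refund | 371 ; transfer | 368 ; transfer | 361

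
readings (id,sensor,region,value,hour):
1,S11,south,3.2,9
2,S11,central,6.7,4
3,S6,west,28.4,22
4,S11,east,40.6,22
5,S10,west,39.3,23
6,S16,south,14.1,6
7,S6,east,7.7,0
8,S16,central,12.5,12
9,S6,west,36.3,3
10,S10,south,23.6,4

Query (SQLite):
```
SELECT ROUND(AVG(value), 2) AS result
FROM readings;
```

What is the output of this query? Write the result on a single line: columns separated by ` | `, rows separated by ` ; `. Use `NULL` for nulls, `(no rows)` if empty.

All value values: [3.2, 6.7, 28.4, 40.6, 39.3, 14.1, 7.7, 12.5, 36.3, 23.6].
AVG = 212.4 / 10 (rounded to 2 dp).

21.24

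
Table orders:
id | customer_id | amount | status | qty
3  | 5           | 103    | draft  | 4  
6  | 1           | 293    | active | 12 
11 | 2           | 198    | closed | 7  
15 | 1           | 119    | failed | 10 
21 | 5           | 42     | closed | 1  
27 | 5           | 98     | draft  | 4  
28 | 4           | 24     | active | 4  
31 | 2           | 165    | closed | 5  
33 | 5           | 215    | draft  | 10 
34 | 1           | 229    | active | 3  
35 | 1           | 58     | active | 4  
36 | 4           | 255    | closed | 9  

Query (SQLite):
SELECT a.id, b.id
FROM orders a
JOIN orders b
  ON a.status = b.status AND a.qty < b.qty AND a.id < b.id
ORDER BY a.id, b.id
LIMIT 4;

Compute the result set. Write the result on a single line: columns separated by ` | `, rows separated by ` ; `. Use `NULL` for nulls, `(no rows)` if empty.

Pairs (a,b) with same status, a.qty < b.qty, a.id < b.id.
status groups: active:{6,28,34,35} closed:{11,21,31,36} draft:{3,27,33} failed:{15}
Ordered by (a.id, b.id); first 4.

3 | 33 ; 11 | 36 ; 21 | 31 ; 21 | 36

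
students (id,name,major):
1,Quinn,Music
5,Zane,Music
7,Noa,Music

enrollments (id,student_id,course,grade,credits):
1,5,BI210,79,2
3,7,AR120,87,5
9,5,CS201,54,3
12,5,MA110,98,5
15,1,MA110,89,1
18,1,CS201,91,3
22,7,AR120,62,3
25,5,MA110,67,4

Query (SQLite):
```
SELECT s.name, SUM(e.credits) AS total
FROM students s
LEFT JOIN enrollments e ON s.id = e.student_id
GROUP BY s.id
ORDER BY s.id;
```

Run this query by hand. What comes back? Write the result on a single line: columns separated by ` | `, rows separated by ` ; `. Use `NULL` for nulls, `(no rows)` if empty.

Quinn | 4 ; Zane | 14 ; Noa | 8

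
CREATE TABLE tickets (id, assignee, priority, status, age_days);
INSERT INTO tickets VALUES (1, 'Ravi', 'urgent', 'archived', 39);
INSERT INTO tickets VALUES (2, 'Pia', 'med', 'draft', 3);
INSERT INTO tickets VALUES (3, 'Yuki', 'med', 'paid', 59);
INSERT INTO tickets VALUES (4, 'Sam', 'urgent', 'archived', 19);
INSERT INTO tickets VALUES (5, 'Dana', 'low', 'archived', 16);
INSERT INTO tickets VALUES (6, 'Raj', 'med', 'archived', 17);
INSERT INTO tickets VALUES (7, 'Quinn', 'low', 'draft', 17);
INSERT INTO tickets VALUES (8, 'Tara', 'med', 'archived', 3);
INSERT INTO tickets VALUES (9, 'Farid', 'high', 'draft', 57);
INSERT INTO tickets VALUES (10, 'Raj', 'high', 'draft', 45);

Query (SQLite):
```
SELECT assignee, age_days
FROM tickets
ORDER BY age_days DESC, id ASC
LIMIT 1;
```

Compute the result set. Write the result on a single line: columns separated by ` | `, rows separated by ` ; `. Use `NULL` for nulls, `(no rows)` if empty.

Yuki | 59

Sort by age_days desc, tiebreak id asc: (59, id=3), (57, id=9), (45, id=10), (39, id=1) …. Take first 1.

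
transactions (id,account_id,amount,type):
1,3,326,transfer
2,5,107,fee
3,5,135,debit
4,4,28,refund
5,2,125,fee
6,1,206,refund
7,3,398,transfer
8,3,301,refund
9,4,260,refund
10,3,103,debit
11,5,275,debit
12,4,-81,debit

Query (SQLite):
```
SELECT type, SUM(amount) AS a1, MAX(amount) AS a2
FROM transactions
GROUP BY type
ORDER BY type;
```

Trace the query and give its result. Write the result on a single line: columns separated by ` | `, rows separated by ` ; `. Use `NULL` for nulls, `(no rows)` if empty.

debit | 432 | 275 ; fee | 232 | 125 ; refund | 795 | 301 ; transfer | 724 | 398

Group transactions by type.
Per group compute: SUM(amount), MAX(amount).
  debit: ids {3, 10, 11, 12} → SUM(amount)=432, MAX(amount)=275
  fee: ids {2, 5} → SUM(amount)=232, MAX(amount)=125
  refund: ids {4, 6, 8, 9} → SUM(amount)=795, MAX(amount)=301
  transfer: ids {1, 7} → SUM(amount)=724, MAX(amount)=398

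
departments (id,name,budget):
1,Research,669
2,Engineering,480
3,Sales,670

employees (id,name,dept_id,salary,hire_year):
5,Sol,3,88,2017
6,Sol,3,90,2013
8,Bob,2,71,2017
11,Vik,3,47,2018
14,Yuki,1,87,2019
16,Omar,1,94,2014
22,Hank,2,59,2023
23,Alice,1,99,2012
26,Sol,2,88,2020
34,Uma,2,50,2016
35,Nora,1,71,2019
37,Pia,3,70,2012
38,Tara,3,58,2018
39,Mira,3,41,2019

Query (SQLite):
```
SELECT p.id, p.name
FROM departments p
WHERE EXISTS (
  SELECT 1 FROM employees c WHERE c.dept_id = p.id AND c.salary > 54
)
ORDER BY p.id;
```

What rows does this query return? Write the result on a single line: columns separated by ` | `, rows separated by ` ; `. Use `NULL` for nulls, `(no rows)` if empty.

For each departments row, check whether any employees with matching dept_id has salary > 54.
Keep rows where that is true.

1 | Research ; 2 | Engineering ; 3 | Sales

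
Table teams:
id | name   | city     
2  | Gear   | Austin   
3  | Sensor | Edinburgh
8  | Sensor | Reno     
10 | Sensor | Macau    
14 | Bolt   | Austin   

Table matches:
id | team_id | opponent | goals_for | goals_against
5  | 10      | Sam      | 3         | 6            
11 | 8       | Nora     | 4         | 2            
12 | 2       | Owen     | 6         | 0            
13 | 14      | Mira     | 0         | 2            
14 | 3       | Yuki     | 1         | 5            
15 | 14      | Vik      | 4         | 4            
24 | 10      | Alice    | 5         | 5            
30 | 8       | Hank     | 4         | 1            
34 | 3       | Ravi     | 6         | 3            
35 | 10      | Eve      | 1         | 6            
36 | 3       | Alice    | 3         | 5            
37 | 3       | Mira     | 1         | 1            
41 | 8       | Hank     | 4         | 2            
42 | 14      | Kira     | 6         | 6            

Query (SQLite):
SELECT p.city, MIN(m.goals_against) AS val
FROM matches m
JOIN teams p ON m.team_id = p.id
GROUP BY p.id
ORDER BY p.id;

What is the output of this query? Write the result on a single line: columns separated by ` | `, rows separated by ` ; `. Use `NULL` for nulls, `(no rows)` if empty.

Austin | 0 ; Edinburgh | 1 ; Reno | 1 ; Macau | 5 ; Austin | 2

Join each matches row to its teams via team_id.
Group joined rows by teams.id; compute MIN(m.goals_against) per group.
  2: ids {12} → MIN(m.goals_against)=0
  3: ids {14, 34, 36, 37} → MIN(m.goals_against)=1
  8: ids {11, 30, 41} → MIN(m.goals_against)=1
  10: ids {5, 24, 35} → MIN(m.goals_against)=5
  14: ids {13, 15, 42} → MIN(m.goals_against)=2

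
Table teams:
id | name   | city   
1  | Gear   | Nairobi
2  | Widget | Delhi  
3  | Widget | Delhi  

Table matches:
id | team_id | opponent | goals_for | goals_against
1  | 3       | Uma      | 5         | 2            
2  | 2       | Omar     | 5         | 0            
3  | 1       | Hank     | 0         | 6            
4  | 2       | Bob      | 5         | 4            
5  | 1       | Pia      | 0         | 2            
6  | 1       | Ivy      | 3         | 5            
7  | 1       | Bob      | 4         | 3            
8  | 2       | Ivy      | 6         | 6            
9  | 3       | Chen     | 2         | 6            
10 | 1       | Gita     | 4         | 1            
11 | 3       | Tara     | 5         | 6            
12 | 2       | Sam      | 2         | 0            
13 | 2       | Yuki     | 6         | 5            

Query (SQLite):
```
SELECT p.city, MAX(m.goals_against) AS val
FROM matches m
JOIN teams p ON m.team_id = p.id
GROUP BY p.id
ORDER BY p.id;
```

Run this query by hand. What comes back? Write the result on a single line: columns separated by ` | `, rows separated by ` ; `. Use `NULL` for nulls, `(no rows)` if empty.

Join each matches row to its teams via team_id.
Group joined rows by teams.id; compute MAX(m.goals_against) per group.
  1: ids {3, 5, 6, 7, 10} → MAX(m.goals_against)=6
  2: ids {2, 4, 8, 12, 13} → MAX(m.goals_against)=6
  3: ids {1, 9, 11} → MAX(m.goals_against)=6

Nairobi | 6 ; Delhi | 6 ; Delhi | 6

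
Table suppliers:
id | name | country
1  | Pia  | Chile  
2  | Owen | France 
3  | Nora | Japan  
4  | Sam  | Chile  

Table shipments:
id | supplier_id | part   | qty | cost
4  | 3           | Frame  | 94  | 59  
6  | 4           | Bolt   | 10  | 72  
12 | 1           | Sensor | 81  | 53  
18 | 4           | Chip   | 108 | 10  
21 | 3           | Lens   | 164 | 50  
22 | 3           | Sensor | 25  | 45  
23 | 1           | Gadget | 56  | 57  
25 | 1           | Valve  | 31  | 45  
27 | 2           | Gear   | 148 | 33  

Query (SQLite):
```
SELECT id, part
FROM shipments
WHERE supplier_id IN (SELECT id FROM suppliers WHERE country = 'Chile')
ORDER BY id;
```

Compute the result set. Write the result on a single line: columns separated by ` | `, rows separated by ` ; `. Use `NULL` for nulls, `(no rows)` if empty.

Inner query: suppliers.id where country = 'Chile'.
Outer: keep shipments rows whose supplier_id is in that set.
Inner query → {1, 4}

6 | Bolt ; 12 | Sensor ; 18 | Chip ; 23 | Gadget ; 25 | Valve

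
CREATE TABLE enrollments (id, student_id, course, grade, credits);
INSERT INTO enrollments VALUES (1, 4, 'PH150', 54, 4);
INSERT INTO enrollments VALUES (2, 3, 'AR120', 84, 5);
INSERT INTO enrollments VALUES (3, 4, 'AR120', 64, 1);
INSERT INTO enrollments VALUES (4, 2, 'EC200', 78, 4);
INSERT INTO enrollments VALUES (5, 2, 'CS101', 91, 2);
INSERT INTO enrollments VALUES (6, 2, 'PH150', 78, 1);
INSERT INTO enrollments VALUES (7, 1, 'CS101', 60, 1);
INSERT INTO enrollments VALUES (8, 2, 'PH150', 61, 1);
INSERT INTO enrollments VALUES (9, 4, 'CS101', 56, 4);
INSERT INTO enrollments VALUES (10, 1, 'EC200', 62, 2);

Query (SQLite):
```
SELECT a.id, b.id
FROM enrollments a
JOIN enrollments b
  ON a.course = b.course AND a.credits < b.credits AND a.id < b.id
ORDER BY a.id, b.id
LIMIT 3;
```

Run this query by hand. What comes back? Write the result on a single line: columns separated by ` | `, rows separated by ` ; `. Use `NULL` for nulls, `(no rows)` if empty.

Pairs (a,b) with same course, a.credits < b.credits, a.id < b.id.
course groups: AR120:{2,3} CS101:{5,7,9} EC200:{4,10} PH150:{1,6,8}
Ordered by (a.id, b.id); first 3.

5 | 9 ; 7 | 9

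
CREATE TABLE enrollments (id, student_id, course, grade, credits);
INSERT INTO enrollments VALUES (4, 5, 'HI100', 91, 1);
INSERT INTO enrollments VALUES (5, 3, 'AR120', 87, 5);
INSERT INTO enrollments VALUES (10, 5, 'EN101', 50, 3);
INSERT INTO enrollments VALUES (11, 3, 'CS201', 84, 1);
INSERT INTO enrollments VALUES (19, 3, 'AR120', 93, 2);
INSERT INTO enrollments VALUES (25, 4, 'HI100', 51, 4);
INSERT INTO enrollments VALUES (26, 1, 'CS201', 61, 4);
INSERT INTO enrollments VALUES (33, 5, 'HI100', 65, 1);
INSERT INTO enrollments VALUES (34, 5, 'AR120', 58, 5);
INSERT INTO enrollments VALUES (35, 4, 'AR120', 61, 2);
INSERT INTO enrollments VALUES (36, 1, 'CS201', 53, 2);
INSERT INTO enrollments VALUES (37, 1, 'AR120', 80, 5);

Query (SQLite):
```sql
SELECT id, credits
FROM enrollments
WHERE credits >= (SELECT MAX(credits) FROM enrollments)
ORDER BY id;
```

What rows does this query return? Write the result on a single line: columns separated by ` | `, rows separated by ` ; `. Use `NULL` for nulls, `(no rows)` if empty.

Scalar subquery: MAX(credits) over all enrollments rows = 5.
Keep rows where credits >= that value.

5 | 5 ; 34 | 5 ; 37 | 5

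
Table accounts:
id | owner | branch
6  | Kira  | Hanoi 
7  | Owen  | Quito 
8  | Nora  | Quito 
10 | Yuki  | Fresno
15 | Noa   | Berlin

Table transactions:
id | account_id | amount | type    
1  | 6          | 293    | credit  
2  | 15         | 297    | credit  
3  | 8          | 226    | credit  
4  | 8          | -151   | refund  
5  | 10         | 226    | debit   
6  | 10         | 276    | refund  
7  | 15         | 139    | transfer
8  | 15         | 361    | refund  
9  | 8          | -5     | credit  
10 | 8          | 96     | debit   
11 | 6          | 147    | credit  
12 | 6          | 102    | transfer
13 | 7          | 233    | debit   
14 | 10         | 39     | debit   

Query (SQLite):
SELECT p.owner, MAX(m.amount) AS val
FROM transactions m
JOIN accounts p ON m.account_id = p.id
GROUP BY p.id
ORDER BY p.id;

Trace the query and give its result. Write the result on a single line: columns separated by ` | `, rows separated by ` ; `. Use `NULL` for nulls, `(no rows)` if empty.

Kira | 293 ; Owen | 233 ; Nora | 226 ; Yuki | 276 ; Noa | 361

Join each transactions row to its accounts via account_id.
Group joined rows by accounts.id; compute MAX(m.amount) per group.
  6: ids {1, 11, 12} → MAX(m.amount)=293
  7: ids {13} → MAX(m.amount)=233
  8: ids {3, 4, 9, 10} → MAX(m.amount)=226
  10: ids {5, 6, 14} → MAX(m.amount)=276
  15: ids {2, 7, 8} → MAX(m.amount)=361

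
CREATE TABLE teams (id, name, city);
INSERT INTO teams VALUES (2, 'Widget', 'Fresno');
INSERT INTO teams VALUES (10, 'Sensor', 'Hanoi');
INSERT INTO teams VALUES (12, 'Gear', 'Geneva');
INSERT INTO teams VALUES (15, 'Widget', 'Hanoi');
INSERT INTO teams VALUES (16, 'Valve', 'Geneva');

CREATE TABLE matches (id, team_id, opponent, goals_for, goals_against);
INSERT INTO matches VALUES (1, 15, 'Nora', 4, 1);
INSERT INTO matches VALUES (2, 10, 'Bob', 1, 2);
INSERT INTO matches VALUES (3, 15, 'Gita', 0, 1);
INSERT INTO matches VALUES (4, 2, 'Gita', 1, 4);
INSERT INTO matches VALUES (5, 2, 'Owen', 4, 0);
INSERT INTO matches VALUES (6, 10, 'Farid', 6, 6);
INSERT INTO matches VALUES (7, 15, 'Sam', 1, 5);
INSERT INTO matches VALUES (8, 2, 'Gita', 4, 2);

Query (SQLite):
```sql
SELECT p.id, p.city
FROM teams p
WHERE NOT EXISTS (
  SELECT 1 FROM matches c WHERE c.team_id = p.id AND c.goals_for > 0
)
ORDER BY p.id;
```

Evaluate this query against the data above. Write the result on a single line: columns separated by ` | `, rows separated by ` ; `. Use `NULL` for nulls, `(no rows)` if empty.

12 | Geneva ; 16 | Geneva

For each teams row, check whether any matches with matching team_id has goals_for > 0.
Keep rows where that is false.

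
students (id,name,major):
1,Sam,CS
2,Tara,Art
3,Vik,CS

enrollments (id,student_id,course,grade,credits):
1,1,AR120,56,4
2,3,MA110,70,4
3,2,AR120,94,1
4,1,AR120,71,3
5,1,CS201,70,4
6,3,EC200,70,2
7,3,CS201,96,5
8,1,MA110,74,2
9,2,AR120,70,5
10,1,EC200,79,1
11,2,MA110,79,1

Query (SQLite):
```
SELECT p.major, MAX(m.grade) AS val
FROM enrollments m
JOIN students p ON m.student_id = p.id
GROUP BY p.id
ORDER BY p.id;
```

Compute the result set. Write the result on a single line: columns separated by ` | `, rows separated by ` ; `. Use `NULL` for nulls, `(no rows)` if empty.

CS | 79 ; Art | 94 ; CS | 96

Join each enrollments row to its students via student_id.
Group joined rows by students.id; compute MAX(m.grade) per group.
  1: ids {1, 4, 5, 8, 10} → MAX(m.grade)=79
  2: ids {3, 9, 11} → MAX(m.grade)=94
  3: ids {2, 6, 7} → MAX(m.grade)=96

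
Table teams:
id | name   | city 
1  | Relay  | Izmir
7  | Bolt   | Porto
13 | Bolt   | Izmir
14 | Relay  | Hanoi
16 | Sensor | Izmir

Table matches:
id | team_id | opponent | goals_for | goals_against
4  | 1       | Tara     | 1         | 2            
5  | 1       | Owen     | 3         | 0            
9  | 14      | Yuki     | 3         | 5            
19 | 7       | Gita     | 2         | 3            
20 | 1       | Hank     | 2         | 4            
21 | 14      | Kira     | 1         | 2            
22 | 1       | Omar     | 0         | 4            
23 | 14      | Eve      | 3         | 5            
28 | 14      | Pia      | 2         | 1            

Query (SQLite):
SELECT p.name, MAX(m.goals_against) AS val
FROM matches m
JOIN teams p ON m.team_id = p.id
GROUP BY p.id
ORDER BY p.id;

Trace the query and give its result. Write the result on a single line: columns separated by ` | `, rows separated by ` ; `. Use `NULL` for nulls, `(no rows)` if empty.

Relay | 4 ; Bolt | 3 ; Relay | 5

Join each matches row to its teams via team_id.
Group joined rows by teams.id; compute MAX(m.goals_against) per group.
  1: ids {4, 5, 20, 22} → MAX(m.goals_against)=4
  7: ids {19} → MAX(m.goals_against)=3
  14: ids {9, 21, 23, 28} → MAX(m.goals_against)=5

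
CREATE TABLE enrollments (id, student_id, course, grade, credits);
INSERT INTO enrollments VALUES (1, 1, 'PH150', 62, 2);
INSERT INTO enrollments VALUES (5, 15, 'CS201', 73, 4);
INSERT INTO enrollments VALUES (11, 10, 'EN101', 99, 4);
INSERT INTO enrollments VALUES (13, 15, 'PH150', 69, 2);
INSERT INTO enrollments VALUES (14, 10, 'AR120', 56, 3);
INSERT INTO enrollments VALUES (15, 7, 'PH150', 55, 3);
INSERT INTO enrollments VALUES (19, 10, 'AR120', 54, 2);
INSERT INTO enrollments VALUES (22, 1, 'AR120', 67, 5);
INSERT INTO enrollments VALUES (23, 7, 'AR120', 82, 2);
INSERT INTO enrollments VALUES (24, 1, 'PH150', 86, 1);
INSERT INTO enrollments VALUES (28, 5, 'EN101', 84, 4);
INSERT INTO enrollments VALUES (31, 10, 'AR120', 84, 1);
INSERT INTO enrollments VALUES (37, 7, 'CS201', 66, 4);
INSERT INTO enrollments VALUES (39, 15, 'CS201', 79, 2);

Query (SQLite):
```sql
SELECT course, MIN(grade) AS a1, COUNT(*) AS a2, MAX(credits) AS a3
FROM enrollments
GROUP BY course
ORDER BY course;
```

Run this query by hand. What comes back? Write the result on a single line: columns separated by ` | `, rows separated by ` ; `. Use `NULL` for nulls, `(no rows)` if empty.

Group enrollments by course.
Per group compute: MIN(grade), COUNT(*), MAX(credits).
  AR120: ids {14, 19, 22, 23, 31} → MIN(grade)=54, COUNT(*)=5, MAX(credits)=5
  CS201: ids {5, 37, 39} → MIN(grade)=66, COUNT(*)=3, MAX(credits)=4
  EN101: ids {11, 28} → MIN(grade)=84, COUNT(*)=2, MAX(credits)=4
  PH150: ids {1, 13, 15, 24} → MIN(grade)=55, COUNT(*)=4, MAX(credits)=3

AR120 | 54 | 5 | 5 ; CS201 | 66 | 3 | 4 ; EN101 | 84 | 2 | 4 ; PH150 | 55 | 4 | 3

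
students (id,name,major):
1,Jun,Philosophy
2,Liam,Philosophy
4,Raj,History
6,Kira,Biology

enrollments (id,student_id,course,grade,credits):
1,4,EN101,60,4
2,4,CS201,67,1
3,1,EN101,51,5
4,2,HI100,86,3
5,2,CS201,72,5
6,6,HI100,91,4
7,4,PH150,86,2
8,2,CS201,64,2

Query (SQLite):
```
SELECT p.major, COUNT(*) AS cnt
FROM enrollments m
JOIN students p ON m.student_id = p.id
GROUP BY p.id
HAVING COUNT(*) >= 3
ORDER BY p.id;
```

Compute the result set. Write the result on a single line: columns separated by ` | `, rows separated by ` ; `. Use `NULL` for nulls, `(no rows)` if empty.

Philosophy | 3 ; History | 3

Join each enrollments row to its students via student_id.
Group joined rows by students.id; compute COUNT(*) per group.
HAVING: keep groups with count ≥ 3.
  1: ids {3} → COUNT(*)=1
  2: ids {4, 5, 8} → COUNT(*)=3
  4: ids {1, 2, 7} → COUNT(*)=3
  6: ids {6} → COUNT(*)=1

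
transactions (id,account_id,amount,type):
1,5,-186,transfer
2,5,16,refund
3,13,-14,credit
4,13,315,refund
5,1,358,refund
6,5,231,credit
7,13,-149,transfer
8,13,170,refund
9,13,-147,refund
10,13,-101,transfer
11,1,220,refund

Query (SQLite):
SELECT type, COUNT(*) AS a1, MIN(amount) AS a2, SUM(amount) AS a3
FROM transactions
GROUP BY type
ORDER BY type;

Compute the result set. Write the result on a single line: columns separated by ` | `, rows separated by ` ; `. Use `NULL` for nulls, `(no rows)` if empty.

Group transactions by type.
Per group compute: COUNT(*), MIN(amount), SUM(amount).
  credit: ids {3, 6} → COUNT(*)=2, MIN(amount)=-14, SUM(amount)=217
  refund: ids {2, 4, 5, 8, 9, 11} → COUNT(*)=6, MIN(amount)=-147, SUM(amount)=932
  transfer: ids {1, 7, 10} → COUNT(*)=3, MIN(amount)=-186, SUM(amount)=-436

credit | 2 | -14 | 217 ; refund | 6 | -147 | 932 ; transfer | 3 | -186 | -436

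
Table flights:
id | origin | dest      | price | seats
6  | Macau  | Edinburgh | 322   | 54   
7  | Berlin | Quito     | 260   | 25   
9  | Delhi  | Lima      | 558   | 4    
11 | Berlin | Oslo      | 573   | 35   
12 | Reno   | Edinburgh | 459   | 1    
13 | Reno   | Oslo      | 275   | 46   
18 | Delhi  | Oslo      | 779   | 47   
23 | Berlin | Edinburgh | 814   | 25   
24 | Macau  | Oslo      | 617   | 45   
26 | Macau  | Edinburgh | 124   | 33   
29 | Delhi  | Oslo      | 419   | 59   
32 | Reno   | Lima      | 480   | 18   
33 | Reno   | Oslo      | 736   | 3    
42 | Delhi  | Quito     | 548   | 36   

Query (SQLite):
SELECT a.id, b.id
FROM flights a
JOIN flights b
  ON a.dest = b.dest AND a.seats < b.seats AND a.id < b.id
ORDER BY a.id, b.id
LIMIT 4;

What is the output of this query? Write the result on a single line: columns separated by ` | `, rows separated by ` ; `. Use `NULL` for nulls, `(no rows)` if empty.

Pairs (a,b) with same dest, a.seats < b.seats, a.id < b.id.
dest groups: Edinburgh:{6,12,23,26} Lima:{9,32} Oslo:{11,13,18,24,29,33} Quito:{7,42}
Ordered by (a.id, b.id); first 4.

7 | 42 ; 9 | 32 ; 11 | 13 ; 11 | 18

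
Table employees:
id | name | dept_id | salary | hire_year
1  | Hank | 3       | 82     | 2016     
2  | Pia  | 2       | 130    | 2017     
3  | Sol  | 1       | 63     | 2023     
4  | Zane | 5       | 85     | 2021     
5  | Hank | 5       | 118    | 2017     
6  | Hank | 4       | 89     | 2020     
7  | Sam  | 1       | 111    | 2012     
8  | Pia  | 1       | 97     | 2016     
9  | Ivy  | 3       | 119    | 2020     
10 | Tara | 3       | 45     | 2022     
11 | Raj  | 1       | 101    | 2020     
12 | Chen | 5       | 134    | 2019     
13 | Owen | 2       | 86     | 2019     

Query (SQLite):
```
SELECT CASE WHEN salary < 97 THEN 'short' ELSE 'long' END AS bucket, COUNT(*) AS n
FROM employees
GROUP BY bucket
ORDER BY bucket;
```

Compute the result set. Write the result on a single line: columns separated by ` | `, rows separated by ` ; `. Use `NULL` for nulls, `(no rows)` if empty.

long | 7 ; short | 6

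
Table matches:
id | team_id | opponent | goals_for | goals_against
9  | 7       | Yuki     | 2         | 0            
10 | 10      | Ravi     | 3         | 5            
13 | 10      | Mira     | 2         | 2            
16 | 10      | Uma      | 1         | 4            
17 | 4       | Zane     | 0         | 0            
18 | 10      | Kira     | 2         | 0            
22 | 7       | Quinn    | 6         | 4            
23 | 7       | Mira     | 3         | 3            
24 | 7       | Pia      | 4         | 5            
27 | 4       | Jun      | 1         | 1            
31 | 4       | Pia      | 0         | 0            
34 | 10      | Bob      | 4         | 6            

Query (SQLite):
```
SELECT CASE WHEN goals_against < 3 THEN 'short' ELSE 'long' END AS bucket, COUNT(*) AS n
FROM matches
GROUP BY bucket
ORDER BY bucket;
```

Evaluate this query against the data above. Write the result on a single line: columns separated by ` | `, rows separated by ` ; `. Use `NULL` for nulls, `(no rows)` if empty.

long | 6 ; short | 6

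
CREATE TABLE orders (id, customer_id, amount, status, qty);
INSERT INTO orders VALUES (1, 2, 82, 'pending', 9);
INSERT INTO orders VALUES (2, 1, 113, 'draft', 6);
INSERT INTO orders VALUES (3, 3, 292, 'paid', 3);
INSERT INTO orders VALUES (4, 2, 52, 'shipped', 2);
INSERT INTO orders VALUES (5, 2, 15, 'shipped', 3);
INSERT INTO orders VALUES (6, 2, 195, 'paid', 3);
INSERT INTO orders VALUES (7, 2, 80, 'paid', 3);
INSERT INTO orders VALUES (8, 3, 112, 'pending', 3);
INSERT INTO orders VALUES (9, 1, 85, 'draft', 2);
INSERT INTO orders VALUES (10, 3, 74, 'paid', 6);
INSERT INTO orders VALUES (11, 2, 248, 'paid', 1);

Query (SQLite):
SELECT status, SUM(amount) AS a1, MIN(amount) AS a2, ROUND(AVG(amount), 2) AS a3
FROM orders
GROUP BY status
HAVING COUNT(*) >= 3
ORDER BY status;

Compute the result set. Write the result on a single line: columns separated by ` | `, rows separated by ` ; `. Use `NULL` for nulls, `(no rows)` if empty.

Group orders by status.
Per group compute: SUM(amount), MIN(amount), ROUND(AVG(amount), 2).
HAVING: drop groups with fewer than 3 rows.
  draft: ids {2, 9} → SUM(amount)=198, MIN(amount)=85, ROUND(AVG(amount), 2)=99
  paid: ids {3, 6, 7, 10, 11} → SUM(amount)=889, MIN(amount)=74, ROUND(AVG(amount), 2)=177.8
  pending: ids {1, 8} → SUM(amount)=194, MIN(amount)=82, ROUND(AVG(amount), 2)=97
  shipped: ids {4, 5} → SUM(amount)=67, MIN(amount)=15, ROUND(AVG(amount), 2)=33.5

paid | 889 | 74 | 177.8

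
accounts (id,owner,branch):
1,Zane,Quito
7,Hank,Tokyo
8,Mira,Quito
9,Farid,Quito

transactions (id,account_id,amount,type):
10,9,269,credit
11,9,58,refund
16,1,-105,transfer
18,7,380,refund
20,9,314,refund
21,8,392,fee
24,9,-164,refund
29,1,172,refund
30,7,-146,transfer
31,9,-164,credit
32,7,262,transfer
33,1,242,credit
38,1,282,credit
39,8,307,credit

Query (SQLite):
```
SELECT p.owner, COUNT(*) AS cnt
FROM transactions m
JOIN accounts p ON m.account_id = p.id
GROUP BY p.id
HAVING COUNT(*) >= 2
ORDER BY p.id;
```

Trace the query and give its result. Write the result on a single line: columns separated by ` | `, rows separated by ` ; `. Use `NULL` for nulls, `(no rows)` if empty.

Zane | 4 ; Hank | 3 ; Mira | 2 ; Farid | 5

Join each transactions row to its accounts via account_id.
Group joined rows by accounts.id; compute COUNT(*) per group.
HAVING: keep groups with count ≥ 2.
  1: ids {16, 29, 33, 38} → COUNT(*)=4
  7: ids {18, 30, 32} → COUNT(*)=3
  8: ids {21, 39} → COUNT(*)=2
  9: ids {10, 11, 20, 24, 31} → COUNT(*)=5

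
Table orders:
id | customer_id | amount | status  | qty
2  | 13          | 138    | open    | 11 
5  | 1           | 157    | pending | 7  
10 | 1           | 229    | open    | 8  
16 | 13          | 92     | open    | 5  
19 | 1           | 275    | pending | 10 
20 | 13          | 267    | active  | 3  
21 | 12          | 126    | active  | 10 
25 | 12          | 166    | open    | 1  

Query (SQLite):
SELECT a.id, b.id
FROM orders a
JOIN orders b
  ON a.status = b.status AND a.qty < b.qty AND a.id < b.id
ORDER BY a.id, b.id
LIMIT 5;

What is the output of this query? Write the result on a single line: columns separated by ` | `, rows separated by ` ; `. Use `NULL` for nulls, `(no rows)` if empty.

5 | 19 ; 20 | 21

Pairs (a,b) with same status, a.qty < b.qty, a.id < b.id.
status groups: active:{20,21} open:{2,10,16,25} pending:{5,19}
Ordered by (a.id, b.id); first 5.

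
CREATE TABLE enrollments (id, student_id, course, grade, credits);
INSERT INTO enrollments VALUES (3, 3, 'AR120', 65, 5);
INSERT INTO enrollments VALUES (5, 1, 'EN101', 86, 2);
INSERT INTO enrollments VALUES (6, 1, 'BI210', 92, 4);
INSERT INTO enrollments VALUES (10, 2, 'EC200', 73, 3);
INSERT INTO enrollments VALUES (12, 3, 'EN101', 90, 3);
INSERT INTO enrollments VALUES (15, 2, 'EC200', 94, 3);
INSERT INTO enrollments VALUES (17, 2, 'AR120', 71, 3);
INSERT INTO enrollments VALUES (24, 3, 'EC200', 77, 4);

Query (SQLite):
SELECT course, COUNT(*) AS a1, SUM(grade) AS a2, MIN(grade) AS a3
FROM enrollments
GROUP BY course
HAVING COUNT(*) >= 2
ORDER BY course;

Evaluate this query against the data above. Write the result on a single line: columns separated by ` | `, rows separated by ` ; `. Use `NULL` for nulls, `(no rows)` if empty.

AR120 | 2 | 136 | 65 ; EC200 | 3 | 244 | 73 ; EN101 | 2 | 176 | 86

Group enrollments by course.
Per group compute: COUNT(*), SUM(grade), MIN(grade).
HAVING: drop groups with fewer than 2 rows.
  AR120: ids {3, 17} → COUNT(*)=2, SUM(grade)=136, MIN(grade)=65
  BI210: ids {6} → COUNT(*)=1, SUM(grade)=92, MIN(grade)=92
  EC200: ids {10, 15, 24} → COUNT(*)=3, SUM(grade)=244, MIN(grade)=73
  EN101: ids {5, 12} → COUNT(*)=2, SUM(grade)=176, MIN(grade)=86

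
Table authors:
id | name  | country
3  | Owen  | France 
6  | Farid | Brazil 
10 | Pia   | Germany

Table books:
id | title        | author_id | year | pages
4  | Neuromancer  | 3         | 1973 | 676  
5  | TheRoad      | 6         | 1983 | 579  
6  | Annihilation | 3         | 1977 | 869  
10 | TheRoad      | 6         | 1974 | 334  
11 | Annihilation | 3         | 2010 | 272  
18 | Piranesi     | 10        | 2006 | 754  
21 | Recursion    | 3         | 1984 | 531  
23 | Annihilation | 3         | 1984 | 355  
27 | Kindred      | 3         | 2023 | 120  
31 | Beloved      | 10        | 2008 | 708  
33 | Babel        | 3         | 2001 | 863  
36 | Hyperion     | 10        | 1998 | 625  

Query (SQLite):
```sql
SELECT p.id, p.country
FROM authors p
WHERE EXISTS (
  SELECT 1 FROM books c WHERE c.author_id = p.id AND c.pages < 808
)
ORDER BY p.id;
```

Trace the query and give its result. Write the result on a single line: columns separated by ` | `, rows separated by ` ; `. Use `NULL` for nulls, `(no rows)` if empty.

3 | France ; 6 | Brazil ; 10 | Germany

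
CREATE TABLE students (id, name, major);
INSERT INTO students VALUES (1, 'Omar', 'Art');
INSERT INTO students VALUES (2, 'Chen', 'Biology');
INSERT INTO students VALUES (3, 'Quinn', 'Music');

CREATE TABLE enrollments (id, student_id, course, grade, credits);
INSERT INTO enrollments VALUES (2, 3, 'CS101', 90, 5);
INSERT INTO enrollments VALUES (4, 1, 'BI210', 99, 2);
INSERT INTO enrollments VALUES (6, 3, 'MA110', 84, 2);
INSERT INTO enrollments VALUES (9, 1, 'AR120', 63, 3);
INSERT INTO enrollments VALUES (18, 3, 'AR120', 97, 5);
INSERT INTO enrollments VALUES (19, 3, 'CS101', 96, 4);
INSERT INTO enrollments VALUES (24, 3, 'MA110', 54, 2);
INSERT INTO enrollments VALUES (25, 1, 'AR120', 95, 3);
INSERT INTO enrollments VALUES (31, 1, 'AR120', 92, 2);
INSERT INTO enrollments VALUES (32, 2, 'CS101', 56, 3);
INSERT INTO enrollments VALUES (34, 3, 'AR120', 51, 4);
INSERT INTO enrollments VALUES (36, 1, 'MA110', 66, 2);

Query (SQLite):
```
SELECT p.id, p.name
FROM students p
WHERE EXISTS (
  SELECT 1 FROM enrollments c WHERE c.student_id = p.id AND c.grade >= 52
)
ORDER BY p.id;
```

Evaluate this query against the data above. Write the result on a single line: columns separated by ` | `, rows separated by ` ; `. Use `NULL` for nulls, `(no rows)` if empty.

1 | Omar ; 2 | Chen ; 3 | Quinn

For each students row, check whether any enrollments with matching student_id has grade >= 52.
Keep rows where that is true.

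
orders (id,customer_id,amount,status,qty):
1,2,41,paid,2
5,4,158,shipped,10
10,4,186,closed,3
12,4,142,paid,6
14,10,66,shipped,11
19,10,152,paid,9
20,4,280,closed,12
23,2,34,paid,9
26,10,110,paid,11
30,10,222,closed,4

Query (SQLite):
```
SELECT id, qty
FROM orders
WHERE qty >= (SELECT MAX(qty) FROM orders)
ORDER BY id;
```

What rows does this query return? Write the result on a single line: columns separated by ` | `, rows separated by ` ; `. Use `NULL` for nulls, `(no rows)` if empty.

Scalar subquery: MAX(qty) over all orders rows = 12.
Keep rows where qty >= that value.

20 | 12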